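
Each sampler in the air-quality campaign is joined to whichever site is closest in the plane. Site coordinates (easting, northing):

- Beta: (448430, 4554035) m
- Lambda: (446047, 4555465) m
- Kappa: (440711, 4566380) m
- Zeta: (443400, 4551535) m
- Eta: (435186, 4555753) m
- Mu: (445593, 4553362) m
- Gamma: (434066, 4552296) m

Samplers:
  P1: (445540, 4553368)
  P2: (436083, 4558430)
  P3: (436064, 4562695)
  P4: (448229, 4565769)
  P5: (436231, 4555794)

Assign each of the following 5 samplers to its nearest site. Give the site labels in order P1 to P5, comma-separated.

Mu, Eta, Kappa, Kappa, Eta

P1 → Mu (d²=2845.00)
P2 → Eta (d²=7970938.00)
P3 → Kappa (d²=35173834.00)
P4 → Kappa (d²=56893645.00)
P5 → Eta (d²=1093706.00)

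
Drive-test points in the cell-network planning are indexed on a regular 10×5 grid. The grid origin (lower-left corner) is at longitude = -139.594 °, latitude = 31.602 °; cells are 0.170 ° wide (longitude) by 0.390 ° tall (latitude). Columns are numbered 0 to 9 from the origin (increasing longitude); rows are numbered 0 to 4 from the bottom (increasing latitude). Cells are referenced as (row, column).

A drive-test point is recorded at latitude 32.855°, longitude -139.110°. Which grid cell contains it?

Column index: ⌊(-139.110 − -139.594) / 0.170⌋ = ⌊2.847⌋ = 2
Row offset from origin: ⌊(32.855 − 31.602) / 0.390⌋ = ⌊3.213⌋ = 3 → row 3

(3, 2)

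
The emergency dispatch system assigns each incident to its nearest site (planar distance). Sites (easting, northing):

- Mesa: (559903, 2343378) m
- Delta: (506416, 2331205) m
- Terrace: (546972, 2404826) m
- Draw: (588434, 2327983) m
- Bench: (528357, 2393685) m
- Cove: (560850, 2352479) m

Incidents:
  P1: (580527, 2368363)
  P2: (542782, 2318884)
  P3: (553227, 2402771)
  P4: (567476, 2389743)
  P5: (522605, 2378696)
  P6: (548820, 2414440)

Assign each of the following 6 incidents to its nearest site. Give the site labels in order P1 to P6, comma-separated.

P1 → Cove (d²=639485785.00)
P2 → Mesa (d²=893084677.00)
P3 → Terrace (d²=43348050.00)
P4 → Terrace (d²=647910905.00)
P5 → Bench (d²=257755625.00)
P6 → Terrace (d²=95844100.00)

Cove, Mesa, Terrace, Terrace, Bench, Terrace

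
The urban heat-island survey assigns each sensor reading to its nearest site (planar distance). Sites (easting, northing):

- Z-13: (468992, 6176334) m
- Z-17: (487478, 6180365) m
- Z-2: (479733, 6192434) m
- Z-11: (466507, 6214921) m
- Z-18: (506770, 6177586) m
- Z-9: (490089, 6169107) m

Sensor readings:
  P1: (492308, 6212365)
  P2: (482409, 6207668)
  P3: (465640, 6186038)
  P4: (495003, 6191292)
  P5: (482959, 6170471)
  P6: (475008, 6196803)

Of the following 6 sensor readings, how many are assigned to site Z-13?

P1 → Z-2
P2 → Z-2
P3 → Z-13
P4 → Z-17
P5 → Z-9
P6 → Z-2
1 of the 6 goes to Z-13.

1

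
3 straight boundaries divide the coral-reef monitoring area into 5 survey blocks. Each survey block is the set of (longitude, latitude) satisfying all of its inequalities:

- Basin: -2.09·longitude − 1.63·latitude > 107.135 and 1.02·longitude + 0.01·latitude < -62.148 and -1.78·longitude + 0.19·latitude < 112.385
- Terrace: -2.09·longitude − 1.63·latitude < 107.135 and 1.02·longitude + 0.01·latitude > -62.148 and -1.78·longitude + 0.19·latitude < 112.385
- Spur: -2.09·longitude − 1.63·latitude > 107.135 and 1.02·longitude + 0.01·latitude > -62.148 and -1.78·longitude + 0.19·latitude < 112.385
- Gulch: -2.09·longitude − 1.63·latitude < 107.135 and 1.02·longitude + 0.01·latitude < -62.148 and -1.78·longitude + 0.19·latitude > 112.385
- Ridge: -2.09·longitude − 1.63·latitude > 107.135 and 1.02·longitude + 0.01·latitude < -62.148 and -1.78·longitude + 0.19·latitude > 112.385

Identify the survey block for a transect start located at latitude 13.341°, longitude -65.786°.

Ridge

-2.09·-65.786 − 1.63·13.341 = 115.747, which is > 107.135
1.02·-65.786 + 0.01·13.341 = -66.968, which is < -62.148
-1.78·-65.786 + 0.19·13.341 = 119.634, which is > 112.385
This sign pattern matches Ridge.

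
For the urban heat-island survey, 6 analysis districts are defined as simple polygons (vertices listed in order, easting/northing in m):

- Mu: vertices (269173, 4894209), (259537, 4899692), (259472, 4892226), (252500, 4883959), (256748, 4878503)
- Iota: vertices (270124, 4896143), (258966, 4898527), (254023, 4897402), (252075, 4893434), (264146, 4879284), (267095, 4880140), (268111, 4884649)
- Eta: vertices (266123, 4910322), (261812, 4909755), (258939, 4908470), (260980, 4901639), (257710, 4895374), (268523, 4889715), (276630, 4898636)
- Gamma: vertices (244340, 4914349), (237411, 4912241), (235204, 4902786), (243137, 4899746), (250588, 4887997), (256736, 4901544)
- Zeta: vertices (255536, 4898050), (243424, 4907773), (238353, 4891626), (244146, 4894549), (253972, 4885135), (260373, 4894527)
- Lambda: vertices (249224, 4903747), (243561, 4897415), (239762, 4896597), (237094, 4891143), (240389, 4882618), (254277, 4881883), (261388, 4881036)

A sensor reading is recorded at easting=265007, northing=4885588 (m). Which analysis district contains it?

Cast a ray rightward from (265007, 4885588). For each polygon, the edges (by vertex number in listed order) whose endpoints lie on opposite sides of northing = 4885588, where each meets that height, and whether that is right or left of the point:
Mu: 3–4 at easting≈253873.8 (left), 5–1 at easting≈262352.9 (left) → 0 crossings.
Iota: 4–5 at easting≈258768.2 (left), 7–1 at easting≈268275.5 (right) → 1 crossing.
Eta: no edge straddles that height → 0 crossings.
Gamma: no edge straddles that height → 0 crossings.
Zeta: 4–5 at easting≈253499.2 (left), 5–6 at easting≈254280.7 (left) → 0 crossings.
Lambda: 4–5 at easting≈239241.1 (left), 7–1 at easting≈258950.0 (left) → 0 crossings.
Only Iota has an odd count, so the point is inside Iota.

Iota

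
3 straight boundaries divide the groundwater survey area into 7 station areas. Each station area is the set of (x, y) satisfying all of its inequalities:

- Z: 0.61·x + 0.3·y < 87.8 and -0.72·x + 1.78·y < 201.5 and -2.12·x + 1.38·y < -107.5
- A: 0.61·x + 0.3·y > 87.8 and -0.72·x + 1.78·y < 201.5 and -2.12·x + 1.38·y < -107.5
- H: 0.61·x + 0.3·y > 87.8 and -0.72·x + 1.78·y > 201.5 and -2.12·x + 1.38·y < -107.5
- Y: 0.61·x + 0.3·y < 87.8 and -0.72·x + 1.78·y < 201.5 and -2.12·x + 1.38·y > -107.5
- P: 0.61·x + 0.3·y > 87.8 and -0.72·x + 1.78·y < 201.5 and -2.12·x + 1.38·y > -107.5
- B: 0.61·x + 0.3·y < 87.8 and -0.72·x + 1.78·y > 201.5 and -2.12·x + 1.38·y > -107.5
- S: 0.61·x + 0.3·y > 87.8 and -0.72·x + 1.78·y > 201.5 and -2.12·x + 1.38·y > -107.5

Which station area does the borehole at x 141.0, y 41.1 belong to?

0.61·141.0 + 0.3·41.1 = 98.340, which is > 87.8
-0.72·141.0 + 1.78·41.1 = -28.362, which is < 201.5
-2.12·141.0 + 1.38·41.1 = -242.202, which is < -107.5
This sign pattern matches A.

A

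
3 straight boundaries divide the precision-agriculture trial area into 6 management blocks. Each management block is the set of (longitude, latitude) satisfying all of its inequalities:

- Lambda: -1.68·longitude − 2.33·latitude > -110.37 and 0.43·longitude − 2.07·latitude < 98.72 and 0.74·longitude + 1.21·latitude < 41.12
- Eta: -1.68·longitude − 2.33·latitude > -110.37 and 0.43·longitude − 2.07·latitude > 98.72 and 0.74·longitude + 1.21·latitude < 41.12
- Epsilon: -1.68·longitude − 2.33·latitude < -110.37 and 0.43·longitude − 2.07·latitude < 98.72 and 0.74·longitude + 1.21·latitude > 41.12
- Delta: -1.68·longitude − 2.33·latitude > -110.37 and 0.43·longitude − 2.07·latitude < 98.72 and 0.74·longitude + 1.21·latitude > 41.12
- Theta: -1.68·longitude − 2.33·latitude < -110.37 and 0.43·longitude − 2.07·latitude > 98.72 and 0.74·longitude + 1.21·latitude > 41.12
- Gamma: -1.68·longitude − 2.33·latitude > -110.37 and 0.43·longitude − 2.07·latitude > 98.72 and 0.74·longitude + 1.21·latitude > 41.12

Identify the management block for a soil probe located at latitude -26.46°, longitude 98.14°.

-1.68·98.14 − 2.33·-26.46 = -103.223, which is > -110.37
0.43·98.14 − 2.07·-26.46 = 96.972, which is < 98.72
0.74·98.14 + 1.21·-26.46 = 40.607, which is < 41.12
This sign pattern matches Lambda.

Lambda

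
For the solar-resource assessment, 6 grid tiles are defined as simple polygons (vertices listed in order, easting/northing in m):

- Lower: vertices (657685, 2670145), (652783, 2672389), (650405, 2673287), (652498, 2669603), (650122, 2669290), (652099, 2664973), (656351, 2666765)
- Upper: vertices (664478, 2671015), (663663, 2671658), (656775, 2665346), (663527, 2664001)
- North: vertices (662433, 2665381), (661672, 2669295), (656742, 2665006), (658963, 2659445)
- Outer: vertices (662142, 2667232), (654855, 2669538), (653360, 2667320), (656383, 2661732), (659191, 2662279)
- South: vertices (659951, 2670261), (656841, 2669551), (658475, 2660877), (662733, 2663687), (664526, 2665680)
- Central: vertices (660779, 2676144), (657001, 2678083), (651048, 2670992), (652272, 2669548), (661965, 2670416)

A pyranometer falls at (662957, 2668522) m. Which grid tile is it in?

Cast a ray rightward from (662957, 2668522). For each polygon, the edges (by vertex number in listed order) whose endpoints lie on opposite sides of northing = 2668522, where each meets that height, and whether that is right or left of the point:
Lower: 5–6 at easting≈650473.7 (left), 7–1 at easting≈657044.4 (left) → 0 crossings.
Upper: 2–3 at easting≈660240.8 (left), 4–1 at easting≈664140.0 (right) → 1 crossing.
North: 1–2 at easting≈661822.3 (left), 2–3 at easting≈660783.5 (left) → 0 crossings.
Outer: 1–2 at easting≈658065.6 (left), 2–3 at easting≈654170.2 (left) → 0 crossings.
South: 2–3 at easting≈657034.8 (left), 5–1 at easting≈661687.7 (left) → 0 crossings.
Central: no edge straddles that height → 0 crossings.
Only Upper has an odd count, so the point is inside Upper.

Upper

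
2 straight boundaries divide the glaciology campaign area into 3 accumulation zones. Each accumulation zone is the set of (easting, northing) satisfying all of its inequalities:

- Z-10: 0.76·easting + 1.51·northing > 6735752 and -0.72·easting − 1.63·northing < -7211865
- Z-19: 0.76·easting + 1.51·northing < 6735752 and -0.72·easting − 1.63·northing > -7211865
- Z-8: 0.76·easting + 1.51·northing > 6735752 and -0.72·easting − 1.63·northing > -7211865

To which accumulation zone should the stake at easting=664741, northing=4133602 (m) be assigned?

0.76·664741 + 1.51·4133602 = 6746942.180, which is > 6735752
-0.72·664741 − 1.63·4133602 = -7216384.780, which is < -7211865
This sign pattern matches Z-10.

Z-10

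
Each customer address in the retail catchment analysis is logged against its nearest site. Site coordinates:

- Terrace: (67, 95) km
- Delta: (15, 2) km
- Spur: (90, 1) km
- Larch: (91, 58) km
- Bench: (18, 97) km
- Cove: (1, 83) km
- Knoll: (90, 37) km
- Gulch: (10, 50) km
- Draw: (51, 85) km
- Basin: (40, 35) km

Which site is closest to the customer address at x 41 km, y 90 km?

Draw

Squared distances to each site:
Terrace: 701.000; Delta: 8420.000; Spur: 10322.000; Larch: 3524.000; Bench: 578.000; Cove: 1649.000; Knoll: 5210.000; Gulch: 2561.000; Draw: 125.000; Basin: 3026.000.
Minimum at Draw.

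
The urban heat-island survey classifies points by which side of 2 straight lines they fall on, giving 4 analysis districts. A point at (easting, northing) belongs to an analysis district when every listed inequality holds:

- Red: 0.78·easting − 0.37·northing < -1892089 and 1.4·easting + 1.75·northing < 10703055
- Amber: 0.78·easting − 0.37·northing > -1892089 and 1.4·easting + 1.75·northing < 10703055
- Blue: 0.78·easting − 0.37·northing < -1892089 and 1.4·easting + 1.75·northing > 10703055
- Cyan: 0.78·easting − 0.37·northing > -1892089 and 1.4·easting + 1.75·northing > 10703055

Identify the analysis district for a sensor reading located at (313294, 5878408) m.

Blue

0.78·313294 − 0.37·5878408 = -1930641.640, which is < -1892089
1.4·313294 + 1.75·5878408 = 10725825.600, which is > 10703055
This sign pattern matches Blue.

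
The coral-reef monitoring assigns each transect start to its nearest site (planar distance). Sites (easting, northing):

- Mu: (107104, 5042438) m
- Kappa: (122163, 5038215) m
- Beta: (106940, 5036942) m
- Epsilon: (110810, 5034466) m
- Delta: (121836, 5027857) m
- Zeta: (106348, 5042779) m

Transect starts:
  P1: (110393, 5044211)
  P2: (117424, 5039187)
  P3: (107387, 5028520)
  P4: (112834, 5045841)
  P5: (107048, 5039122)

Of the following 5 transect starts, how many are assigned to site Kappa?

P1 → Mu
P2 → Kappa
P3 → Epsilon
P4 → Mu
P5 → Beta
1 of the 5 goes to Kappa.

1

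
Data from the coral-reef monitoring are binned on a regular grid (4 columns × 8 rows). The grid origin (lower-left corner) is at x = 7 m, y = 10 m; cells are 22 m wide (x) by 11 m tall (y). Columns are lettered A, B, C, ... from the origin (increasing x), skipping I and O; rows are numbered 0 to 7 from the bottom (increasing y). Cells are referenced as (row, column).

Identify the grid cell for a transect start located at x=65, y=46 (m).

(3, C)

Column index: ⌊(65 − 7) / 22⌋ = ⌊2.636⌋ = 2 → column C
Row offset from origin: ⌊(46 − 10) / 11⌋ = ⌊3.273⌋ = 3 → row 3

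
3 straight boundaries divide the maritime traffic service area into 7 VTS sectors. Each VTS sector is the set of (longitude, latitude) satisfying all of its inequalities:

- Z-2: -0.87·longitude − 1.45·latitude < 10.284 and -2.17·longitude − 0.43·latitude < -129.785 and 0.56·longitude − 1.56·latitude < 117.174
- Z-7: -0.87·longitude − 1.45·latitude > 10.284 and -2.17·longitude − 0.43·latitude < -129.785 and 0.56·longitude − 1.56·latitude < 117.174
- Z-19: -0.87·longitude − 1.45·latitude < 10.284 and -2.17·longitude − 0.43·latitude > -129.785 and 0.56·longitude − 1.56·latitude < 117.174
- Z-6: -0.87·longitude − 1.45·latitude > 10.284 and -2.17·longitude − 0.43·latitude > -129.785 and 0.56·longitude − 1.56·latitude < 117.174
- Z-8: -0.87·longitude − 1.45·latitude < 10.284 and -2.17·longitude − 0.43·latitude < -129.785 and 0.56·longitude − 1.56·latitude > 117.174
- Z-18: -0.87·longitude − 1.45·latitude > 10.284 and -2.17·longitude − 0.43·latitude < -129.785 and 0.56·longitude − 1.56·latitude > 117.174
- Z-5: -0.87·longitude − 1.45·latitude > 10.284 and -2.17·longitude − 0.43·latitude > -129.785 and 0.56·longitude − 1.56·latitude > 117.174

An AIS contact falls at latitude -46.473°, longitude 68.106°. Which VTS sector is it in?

Z-19

-0.87·68.106 − 1.45·-46.473 = 8.134, which is < 10.284
-2.17·68.106 − 0.43·-46.473 = -127.807, which is > -129.785
0.56·68.106 − 1.56·-46.473 = 110.637, which is < 117.174
This sign pattern matches Z-19.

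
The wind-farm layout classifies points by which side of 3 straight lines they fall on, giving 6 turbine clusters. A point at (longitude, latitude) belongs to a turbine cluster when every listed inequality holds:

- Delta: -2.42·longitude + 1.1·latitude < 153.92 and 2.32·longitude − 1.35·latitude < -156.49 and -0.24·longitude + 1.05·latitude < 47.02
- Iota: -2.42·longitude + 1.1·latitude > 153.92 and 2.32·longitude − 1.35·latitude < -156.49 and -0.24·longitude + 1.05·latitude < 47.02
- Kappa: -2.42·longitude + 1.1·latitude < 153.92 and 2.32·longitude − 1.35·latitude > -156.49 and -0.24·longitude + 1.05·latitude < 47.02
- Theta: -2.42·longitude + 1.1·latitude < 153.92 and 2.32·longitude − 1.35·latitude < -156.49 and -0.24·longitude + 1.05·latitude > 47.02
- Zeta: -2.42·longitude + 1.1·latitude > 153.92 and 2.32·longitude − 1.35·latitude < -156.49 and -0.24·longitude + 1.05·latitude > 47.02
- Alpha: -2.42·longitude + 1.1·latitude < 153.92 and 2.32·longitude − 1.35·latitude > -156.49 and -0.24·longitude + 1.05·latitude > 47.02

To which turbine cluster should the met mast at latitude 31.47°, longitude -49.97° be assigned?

Iota

-2.42·-49.97 + 1.1·31.47 = 155.544, which is > 153.92
2.32·-49.97 − 1.35·31.47 = -158.415, which is < -156.49
-0.24·-49.97 + 1.05·31.47 = 45.036, which is < 47.02
This sign pattern matches Iota.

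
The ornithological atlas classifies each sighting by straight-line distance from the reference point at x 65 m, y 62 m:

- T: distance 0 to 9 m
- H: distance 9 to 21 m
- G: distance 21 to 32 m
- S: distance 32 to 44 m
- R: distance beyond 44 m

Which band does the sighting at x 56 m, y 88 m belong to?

G

Distance = √((56−65)² + (88−62)²) = √(81.000 + 676.000) = 27.514 m.
21 ≤ 27.514 < 32 → G.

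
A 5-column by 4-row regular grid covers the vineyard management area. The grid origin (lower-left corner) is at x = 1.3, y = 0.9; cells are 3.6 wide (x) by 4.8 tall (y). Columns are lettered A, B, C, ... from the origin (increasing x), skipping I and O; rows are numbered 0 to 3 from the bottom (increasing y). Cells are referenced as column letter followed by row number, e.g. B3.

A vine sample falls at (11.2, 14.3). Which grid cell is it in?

Column index: ⌊(11.2 − 1.3) / 3.6⌋ = ⌊2.750⌋ = 2 → column C
Row offset from origin: ⌊(14.3 − 0.9) / 4.8⌋ = ⌊2.792⌋ = 2 → row 2

C2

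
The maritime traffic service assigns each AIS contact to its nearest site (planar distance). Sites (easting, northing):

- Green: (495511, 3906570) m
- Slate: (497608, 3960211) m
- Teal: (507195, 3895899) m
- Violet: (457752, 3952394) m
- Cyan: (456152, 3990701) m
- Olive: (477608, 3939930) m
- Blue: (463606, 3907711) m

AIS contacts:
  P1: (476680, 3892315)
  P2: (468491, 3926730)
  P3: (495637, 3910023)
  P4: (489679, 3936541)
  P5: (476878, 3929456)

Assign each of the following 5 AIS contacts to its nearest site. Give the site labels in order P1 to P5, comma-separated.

P1 → Blue (d²=407966292.00)
P2 → Olive (d²=257359689.00)
P3 → Green (d²=11939085.00)
P4 → Olive (d²=157194362.00)
P5 → Olive (d²=110237576.00)

Blue, Olive, Green, Olive, Olive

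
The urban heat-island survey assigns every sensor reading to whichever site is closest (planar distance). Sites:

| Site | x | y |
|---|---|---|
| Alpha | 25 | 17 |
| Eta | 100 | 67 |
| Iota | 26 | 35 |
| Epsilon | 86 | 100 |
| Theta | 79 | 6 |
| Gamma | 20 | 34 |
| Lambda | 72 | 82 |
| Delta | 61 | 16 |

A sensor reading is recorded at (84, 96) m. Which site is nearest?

Epsilon

Squared distances to each site:
Alpha: 9722.000; Eta: 1097.000; Iota: 7085.000; Epsilon: 20.000; Theta: 8125.000; Gamma: 7940.000; Lambda: 340.000; Delta: 6929.000.
Minimum at Epsilon.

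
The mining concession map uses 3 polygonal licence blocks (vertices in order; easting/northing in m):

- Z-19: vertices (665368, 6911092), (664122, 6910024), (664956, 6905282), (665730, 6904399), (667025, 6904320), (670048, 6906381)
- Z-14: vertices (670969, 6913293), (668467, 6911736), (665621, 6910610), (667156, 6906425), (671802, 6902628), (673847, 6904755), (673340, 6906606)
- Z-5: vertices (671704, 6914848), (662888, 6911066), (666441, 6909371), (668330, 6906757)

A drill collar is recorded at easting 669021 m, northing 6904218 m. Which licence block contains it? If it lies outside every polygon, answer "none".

Cast a ray rightward from (669021, 6904218). For each polygon, the edges (by vertex number in listed order) whose endpoints lie on opposite sides of northing = 6904218, where each meets that height, and whether that is right or left of the point:
Z-19: no edge straddles that height → 0 crossings.
Z-14: 4–5 at easting≈669856.5 (right), 5–6 at easting≈673330.7 (right) → 2 crossings.
Z-5: no edge straddles that height → 0 crossings.
All counts are even, so the point lies outside every listed polygon.

none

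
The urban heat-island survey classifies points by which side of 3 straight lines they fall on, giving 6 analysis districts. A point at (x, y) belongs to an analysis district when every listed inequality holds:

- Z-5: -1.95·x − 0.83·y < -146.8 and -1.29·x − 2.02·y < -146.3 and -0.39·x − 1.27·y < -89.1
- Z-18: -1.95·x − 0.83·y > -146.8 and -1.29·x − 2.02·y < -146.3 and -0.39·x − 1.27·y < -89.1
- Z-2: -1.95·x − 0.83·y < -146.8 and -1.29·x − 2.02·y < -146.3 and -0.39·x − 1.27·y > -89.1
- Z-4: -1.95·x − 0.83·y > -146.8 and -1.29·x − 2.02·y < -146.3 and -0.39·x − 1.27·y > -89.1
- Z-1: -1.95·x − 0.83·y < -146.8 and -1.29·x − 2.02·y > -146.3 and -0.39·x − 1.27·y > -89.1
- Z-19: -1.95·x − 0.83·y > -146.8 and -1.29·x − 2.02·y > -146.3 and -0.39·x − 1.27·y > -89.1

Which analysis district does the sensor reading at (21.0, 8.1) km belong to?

Z-19

-1.95·21.0 − 0.83·8.1 = -47.673, which is > -146.8
-1.29·21.0 − 2.02·8.1 = -43.452, which is > -146.3
-0.39·21.0 − 1.27·8.1 = -18.477, which is > -89.1
This sign pattern matches Z-19.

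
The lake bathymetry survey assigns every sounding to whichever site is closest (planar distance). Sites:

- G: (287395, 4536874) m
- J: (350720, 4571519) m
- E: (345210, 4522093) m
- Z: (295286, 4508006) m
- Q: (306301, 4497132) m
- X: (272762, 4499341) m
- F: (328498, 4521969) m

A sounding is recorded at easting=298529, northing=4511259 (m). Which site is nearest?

Squared distances to each site:
G: 780094181.000; J: 6355168081.000; E: 2296491317.000; Z: 21099058.000; Q: 259976113.000; X: 805977013.000; F: 1012845061.000.
Minimum at Z.

Z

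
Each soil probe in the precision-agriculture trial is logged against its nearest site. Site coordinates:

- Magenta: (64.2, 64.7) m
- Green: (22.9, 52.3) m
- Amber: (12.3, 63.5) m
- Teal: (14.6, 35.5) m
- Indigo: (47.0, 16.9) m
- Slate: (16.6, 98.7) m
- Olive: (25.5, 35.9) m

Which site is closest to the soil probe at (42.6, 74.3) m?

Squared distances to each site:
Magenta: 558.720; Green: 872.090; Amber: 1034.730; Teal: 2289.440; Indigo: 3314.120; Slate: 1271.360; Olive: 1766.970.
Minimum at Magenta.

Magenta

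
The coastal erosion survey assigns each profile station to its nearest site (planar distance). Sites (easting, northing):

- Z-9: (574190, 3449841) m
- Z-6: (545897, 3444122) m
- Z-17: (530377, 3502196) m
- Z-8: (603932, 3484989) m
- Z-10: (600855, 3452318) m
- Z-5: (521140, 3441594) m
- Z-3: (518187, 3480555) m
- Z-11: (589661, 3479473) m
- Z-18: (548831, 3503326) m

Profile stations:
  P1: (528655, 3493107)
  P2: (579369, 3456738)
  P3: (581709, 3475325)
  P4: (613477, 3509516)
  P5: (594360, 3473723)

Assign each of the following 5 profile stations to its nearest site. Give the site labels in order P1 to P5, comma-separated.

P1 → Z-17 (d²=85575205.00)
P2 → Z-9 (d²=74390650.00)
P3 → Z-11 (d²=80440208.00)
P4 → Z-8 (d²=692680754.00)
P5 → Z-11 (d²=55143101.00)

Z-17, Z-9, Z-11, Z-8, Z-11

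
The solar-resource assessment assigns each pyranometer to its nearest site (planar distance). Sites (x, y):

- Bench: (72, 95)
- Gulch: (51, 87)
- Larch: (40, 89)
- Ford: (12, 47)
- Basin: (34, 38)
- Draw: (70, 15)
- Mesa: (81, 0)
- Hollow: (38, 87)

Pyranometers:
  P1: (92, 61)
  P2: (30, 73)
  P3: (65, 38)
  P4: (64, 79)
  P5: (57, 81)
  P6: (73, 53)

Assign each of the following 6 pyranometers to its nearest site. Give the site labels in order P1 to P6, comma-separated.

P1 → Bench (d²=1556.00)
P2 → Hollow (d²=260.00)
P3 → Draw (d²=554.00)
P4 → Gulch (d²=233.00)
P5 → Gulch (d²=72.00)
P6 → Draw (d²=1453.00)

Bench, Hollow, Draw, Gulch, Gulch, Draw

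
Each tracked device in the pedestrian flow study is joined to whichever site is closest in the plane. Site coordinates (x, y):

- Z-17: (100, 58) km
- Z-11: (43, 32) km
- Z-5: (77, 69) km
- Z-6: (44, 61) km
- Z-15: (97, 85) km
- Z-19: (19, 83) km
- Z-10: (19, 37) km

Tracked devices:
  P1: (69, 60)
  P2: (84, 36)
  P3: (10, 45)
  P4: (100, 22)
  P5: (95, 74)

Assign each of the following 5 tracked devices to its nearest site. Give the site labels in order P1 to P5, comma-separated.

P1 → Z-5 (d²=145.00)
P2 → Z-17 (d²=740.00)
P3 → Z-10 (d²=145.00)
P4 → Z-17 (d²=1296.00)
P5 → Z-15 (d²=125.00)

Z-5, Z-17, Z-10, Z-17, Z-15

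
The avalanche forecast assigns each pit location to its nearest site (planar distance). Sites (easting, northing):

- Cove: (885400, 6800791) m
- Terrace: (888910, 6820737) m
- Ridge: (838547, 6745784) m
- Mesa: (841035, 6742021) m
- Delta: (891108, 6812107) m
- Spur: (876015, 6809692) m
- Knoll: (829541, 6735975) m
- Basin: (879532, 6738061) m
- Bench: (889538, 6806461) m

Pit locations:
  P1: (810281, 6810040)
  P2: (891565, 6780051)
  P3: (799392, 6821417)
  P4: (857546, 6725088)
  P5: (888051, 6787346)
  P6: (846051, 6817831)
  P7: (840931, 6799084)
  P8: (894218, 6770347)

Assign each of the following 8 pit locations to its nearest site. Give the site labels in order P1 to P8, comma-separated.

Spur, Cove, Spur, Mesa, Cove, Spur, Spur, Cove

P1 → Spur (d²=4321079860.00)
P2 → Cove (d²=468154825.00)
P3 → Spur (d²=6008559754.00)
P4 → Mesa (d²=559339610.00)
P5 → Cove (d²=187795826.00)
P6 → Spur (d²=964084617.00)
P7 → Spur (d²=1343416720.00)
P8 → Cove (d²=1004594260.00)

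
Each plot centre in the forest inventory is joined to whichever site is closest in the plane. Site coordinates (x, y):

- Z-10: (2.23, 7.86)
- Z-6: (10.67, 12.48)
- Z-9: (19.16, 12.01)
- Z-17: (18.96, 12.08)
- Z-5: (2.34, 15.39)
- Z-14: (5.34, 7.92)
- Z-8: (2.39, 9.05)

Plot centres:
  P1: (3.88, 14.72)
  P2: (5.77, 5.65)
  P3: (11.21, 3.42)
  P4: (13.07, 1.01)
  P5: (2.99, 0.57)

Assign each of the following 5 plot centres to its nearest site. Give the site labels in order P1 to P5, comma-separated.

P1 → Z-5 (d²=2.82)
P2 → Z-14 (d²=5.34)
P3 → Z-14 (d²=54.71)
P4 → Z-14 (d²=107.50)
P5 → Z-10 (d²=53.72)

Z-5, Z-14, Z-14, Z-14, Z-10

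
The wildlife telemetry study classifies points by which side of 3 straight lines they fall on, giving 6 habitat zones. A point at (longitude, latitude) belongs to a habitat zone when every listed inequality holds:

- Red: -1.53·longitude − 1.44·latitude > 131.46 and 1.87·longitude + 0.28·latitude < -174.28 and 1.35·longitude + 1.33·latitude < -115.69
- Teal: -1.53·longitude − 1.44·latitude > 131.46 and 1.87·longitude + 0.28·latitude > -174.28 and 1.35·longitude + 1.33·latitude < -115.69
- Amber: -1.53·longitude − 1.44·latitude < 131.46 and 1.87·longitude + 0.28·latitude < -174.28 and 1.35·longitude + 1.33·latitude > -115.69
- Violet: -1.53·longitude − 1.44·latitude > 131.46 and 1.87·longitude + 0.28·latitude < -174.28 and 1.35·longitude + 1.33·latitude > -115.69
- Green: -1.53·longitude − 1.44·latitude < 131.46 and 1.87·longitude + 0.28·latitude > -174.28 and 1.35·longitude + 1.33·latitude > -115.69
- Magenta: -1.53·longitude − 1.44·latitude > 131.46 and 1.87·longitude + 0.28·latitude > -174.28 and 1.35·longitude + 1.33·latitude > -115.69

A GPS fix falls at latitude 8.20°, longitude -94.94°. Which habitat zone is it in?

-1.53·-94.94 − 1.44·8.20 = 133.450, which is > 131.46
1.87·-94.94 + 0.28·8.20 = -175.242, which is < -174.28
1.35·-94.94 + 1.33·8.20 = -117.263, which is < -115.69
This sign pattern matches Red.

Red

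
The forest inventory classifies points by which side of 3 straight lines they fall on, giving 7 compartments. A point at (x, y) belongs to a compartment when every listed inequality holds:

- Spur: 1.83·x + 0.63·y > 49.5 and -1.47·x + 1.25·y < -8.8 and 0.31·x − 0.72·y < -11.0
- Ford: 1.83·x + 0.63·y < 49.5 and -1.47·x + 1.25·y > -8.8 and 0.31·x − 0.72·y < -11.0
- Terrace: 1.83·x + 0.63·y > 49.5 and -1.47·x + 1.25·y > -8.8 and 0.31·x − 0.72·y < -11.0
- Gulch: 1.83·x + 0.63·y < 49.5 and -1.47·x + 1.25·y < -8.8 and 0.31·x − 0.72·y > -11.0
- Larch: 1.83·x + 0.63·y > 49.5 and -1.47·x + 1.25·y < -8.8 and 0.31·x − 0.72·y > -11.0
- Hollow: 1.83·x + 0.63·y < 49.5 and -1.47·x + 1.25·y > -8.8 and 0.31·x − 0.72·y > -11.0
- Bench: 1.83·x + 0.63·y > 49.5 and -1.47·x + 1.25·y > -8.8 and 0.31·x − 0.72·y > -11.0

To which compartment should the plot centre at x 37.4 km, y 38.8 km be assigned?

1.83·37.4 + 0.63·38.8 = 92.886, which is > 49.5
-1.47·37.4 + 1.25·38.8 = -6.478, which is > -8.8
0.31·37.4 − 0.72·38.8 = -16.342, which is < -11.0
This sign pattern matches Terrace.

Terrace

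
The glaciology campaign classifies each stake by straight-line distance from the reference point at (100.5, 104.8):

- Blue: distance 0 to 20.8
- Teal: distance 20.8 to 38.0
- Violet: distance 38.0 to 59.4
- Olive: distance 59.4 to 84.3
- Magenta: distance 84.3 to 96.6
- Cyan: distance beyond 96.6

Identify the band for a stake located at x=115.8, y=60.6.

Violet

Distance = √((115.8−100.5)² + (60.6−104.8)²) = √(234.090 + 1953.640) = 46.773.
38.0 ≤ 46.773 < 59.4 → Violet.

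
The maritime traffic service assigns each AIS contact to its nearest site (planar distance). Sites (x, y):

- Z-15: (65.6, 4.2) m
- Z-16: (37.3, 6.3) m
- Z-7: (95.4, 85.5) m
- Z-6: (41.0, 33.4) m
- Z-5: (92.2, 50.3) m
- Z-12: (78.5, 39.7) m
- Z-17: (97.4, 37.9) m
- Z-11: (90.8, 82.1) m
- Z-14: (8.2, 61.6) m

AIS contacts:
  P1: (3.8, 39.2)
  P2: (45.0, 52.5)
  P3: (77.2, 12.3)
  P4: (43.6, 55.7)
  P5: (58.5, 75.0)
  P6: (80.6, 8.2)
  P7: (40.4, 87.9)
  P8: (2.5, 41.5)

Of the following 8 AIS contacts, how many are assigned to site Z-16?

0

P1 → Z-14
P2 → Z-6
P3 → Z-15
P4 → Z-6
P5 → Z-11
P6 → Z-15
P7 → Z-14
P8 → Z-14
0 of the 8 go to Z-16.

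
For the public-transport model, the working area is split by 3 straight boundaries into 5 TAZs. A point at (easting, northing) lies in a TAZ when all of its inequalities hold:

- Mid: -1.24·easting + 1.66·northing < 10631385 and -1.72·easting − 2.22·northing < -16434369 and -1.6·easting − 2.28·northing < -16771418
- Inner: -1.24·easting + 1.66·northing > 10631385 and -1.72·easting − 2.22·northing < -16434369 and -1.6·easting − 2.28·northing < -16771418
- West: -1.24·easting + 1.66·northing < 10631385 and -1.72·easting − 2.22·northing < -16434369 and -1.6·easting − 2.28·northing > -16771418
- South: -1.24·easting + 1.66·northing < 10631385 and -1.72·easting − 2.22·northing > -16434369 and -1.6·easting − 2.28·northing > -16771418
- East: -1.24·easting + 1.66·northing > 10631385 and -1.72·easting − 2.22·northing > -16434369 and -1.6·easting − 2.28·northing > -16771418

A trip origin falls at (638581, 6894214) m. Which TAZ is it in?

East

-1.24·638581 + 1.66·6894214 = 10652554.800, which is > 10631385
-1.72·638581 − 2.22·6894214 = -16403514.400, which is > -16434369
-1.6·638581 − 2.28·6894214 = -16740537.520, which is > -16771418
This sign pattern matches East.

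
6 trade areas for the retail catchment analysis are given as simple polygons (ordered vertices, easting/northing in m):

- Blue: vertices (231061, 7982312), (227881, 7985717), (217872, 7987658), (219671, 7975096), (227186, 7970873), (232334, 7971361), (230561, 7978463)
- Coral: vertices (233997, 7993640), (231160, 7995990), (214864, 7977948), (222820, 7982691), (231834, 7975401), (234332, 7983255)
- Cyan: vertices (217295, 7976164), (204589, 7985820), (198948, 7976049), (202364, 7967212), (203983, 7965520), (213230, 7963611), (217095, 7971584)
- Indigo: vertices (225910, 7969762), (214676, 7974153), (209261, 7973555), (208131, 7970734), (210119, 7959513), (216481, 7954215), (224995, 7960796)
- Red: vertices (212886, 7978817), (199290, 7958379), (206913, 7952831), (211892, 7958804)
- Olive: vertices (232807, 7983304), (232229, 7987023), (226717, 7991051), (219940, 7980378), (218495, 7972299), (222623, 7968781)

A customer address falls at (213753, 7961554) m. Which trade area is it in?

Cast a ray rightward from (213753, 7961554). For each polygon, the edges (by vertex number in listed order) whose endpoints lie on opposite sides of northing = 7961554, where each meets that height, and whether that is right or left of the point:
Blue: no edge straddles that height → 0 crossings.
Coral: no edge straddles that height → 0 crossings.
Cyan: no edge straddles that height → 0 crossings.
Indigo: 4–5 at easting≈209757.4 (left), 7–1 at easting≈225072.4 (right) → 1 crossing.
Red: 1–2 at easting≈201402.1 (left), 4–1 at easting≈212028.6 (left) → 0 crossings.
Olive: no edge straddles that height → 0 crossings.
Only Indigo has an odd count, so the point is inside Indigo.

Indigo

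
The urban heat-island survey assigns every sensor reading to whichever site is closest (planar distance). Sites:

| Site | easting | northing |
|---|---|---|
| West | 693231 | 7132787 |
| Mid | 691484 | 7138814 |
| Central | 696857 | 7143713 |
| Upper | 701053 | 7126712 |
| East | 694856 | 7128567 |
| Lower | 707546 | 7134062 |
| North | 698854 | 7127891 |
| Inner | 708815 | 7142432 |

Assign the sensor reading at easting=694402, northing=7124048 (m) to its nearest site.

East

Squared distances to each site:
West: 77741362.000; Mid: 226549480.000; Central: 392739250.000; Upper: 51332697.000; East: 20627477.000; Lower: 273044932.000; North: 34588953.000; Inner: 545706025.000.
Minimum at East.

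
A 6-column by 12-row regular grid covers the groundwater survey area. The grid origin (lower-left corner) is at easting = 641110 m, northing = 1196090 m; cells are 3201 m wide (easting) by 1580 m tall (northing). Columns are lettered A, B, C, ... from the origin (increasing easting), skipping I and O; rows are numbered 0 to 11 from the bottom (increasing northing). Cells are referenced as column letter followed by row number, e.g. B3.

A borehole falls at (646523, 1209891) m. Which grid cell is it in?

Column index: ⌊(646523 − 641110) / 3201⌋ = ⌊1.691⌋ = 1 → column B
Row offset from origin: ⌊(1209891 − 1196090) / 1580⌋ = ⌊8.735⌋ = 8 → row 8

B8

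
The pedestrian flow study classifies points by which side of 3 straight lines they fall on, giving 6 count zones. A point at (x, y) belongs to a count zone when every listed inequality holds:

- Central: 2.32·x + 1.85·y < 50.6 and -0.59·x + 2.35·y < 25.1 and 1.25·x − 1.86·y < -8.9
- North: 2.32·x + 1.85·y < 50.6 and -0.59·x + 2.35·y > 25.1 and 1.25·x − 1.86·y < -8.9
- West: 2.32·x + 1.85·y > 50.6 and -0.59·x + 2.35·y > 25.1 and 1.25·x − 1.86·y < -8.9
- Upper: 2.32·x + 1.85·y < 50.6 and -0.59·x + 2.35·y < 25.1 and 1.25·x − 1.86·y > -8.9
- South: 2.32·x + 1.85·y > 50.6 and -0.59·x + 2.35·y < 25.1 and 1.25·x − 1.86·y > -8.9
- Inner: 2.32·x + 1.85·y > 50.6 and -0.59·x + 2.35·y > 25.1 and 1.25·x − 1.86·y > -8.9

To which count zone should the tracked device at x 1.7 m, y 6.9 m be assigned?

Central

2.32·1.7 + 1.85·6.9 = 16.709, which is < 50.6
-0.59·1.7 + 2.35·6.9 = 15.212, which is < 25.1
1.25·1.7 − 1.86·6.9 = -10.709, which is < -8.9
This sign pattern matches Central.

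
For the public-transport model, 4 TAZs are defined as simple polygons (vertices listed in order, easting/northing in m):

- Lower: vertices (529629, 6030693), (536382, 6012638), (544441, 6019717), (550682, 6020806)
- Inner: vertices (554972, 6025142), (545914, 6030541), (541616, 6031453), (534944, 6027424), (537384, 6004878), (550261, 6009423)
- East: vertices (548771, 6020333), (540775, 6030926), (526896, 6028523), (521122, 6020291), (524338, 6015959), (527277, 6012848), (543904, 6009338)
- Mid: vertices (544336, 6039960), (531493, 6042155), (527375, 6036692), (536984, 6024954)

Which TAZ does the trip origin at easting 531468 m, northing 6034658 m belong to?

Cast a ray rightward from (531468, 6034658). For each polygon, the edges (by vertex number in listed order) whose endpoints lie on opposite sides of northing = 6034658, where each meets that height, and whether that is right or left of the point:
Lower: no edge straddles that height → 0 crossings.
Inner: no edge straddles that height → 0 crossings.
East: no edge straddles that height → 0 crossings.
Mid: 3–4 at easting≈529040.1 (left), 4–1 at easting≈541738.4 (right) → 1 crossing.
Only Mid has an odd count, so the point is inside Mid.

Mid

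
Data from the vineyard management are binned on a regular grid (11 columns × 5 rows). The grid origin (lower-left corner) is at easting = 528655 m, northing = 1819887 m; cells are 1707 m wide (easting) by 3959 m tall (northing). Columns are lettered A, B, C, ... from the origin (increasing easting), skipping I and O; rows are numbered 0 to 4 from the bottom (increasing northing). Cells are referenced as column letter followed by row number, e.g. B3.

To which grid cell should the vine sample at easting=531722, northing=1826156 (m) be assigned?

B1

Column index: ⌊(531722 − 528655) / 1707⌋ = ⌊1.797⌋ = 1 → column B
Row offset from origin: ⌊(1826156 − 1819887) / 3959⌋ = ⌊1.583⌋ = 1 → row 1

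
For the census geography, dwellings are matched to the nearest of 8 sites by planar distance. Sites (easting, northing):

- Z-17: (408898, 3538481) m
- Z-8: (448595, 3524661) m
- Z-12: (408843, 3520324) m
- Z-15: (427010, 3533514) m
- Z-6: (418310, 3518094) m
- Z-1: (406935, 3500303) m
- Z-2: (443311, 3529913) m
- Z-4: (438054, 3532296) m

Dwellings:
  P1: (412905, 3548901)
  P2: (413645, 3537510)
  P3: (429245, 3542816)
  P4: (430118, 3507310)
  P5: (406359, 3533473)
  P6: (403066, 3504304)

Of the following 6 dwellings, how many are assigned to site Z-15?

P1 → Z-17
P2 → Z-17
P3 → Z-15
P4 → Z-6
P5 → Z-17
P6 → Z-1
1 of the 6 goes to Z-15.

1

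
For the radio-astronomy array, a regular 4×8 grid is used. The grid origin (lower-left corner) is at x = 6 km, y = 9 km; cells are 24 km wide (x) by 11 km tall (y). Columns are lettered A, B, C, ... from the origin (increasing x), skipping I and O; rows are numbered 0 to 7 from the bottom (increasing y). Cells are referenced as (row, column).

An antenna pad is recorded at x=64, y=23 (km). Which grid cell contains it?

(1, C)

Column index: ⌊(64 − 6) / 24⌋ = ⌊2.417⌋ = 2 → column C
Row offset from origin: ⌊(23 − 9) / 11⌋ = ⌊1.273⌋ = 1 → row 1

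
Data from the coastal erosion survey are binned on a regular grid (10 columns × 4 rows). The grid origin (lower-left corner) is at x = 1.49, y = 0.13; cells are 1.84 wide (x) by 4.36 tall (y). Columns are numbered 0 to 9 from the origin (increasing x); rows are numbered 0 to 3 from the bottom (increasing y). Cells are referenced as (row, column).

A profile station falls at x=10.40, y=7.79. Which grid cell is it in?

Column index: ⌊(10.40 − 1.49) / 1.84⌋ = ⌊4.842⌋ = 4
Row offset from origin: ⌊(7.79 − 0.13) / 4.36⌋ = ⌊1.757⌋ = 1 → row 1

(1, 4)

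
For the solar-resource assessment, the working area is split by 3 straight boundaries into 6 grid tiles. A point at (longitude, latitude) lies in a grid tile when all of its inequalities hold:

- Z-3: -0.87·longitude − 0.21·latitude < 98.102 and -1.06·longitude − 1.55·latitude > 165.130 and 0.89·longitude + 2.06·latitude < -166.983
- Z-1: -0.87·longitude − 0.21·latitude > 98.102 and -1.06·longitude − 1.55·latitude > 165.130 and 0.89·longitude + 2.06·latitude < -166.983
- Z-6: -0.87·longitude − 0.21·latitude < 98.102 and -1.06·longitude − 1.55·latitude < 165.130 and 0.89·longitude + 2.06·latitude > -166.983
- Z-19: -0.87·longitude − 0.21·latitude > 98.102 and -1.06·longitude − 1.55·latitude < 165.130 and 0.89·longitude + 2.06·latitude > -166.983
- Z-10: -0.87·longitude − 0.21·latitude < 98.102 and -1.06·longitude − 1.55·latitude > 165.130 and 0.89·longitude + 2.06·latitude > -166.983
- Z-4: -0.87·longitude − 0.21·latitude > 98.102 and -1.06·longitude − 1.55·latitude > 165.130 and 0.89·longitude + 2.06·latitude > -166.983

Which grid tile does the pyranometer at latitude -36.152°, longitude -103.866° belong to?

-0.87·-103.866 − 0.21·-36.152 = 97.955, which is < 98.102
-1.06·-103.866 − 1.55·-36.152 = 166.134, which is > 165.130
0.89·-103.866 + 2.06·-36.152 = -166.914, which is > -166.983
This sign pattern matches Z-10.

Z-10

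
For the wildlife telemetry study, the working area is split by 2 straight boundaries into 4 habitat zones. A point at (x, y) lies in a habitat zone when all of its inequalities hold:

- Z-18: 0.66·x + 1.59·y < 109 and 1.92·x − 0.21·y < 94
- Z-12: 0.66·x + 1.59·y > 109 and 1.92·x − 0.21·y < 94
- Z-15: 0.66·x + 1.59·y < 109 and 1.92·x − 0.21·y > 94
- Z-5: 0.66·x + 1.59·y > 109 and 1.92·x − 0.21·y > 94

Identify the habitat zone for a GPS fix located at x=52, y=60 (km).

0.66·52 + 1.59·60 = 129.720, which is > 109
1.92·52 − 0.21·60 = 87.240, which is < 94
This sign pattern matches Z-12.

Z-12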